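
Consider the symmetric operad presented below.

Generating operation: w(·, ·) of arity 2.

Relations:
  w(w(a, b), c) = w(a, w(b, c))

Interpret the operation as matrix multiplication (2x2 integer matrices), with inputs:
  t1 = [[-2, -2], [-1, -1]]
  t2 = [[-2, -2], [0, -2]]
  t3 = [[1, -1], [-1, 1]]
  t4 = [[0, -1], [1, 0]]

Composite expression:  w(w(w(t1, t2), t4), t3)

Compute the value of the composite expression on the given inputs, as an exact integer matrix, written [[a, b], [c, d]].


[[12, -12], [6, -6]]


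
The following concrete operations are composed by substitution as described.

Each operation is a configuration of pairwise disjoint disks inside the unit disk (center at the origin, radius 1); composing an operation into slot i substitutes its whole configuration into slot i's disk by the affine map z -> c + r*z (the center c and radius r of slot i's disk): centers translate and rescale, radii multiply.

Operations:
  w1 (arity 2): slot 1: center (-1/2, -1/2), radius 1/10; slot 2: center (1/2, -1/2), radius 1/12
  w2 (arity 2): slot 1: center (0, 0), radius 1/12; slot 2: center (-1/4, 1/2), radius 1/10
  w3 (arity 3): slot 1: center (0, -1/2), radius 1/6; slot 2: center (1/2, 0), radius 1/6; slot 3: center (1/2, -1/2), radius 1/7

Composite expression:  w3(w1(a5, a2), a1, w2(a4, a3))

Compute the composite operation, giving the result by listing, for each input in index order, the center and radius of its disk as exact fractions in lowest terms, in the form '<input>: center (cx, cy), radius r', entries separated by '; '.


a1: center (1/2, 0), radius 1/6; a2: center (1/12, -7/12), radius 1/72; a3: center (13/28, -3/7), radius 1/70; a4: center (1/2, -1/2), radius 1/84; a5: center (-1/12, -7/12), radius 1/60

Only the slot chain above each a matters under w3; compose those maps.
a5: after 2 affine steps, its disk has center (-1/12, -7/12), radius 1/60
a2: after 2 affine steps, its disk has center (1/12, -7/12), radius 1/72
a1: after 1 affine step, its disk has center (1/2, 0), radius 1/6
a4: after 2 affine steps, its disk has center (1/2, -1/2), radius 1/84
a3: after 2 affine steps, its disk has center (13/28, -3/7), radius 1/70


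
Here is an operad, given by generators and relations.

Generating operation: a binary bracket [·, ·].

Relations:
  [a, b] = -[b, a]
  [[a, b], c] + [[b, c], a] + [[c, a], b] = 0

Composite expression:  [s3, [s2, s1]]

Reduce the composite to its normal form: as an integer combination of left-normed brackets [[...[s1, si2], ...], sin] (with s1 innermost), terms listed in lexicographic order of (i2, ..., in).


Left-normed coefficients sit on the s1-initial expansion words.
Composite bracket: [s3, [s2, s1]]
Full expansion: 4 signed words from ab - ba (2^2 = 4).
Coefficients come from the s1-initial words:
  sign of s1s2s3 is +1, so it contributes +[[s1, s2], s3]

[[s1, s2], s3]


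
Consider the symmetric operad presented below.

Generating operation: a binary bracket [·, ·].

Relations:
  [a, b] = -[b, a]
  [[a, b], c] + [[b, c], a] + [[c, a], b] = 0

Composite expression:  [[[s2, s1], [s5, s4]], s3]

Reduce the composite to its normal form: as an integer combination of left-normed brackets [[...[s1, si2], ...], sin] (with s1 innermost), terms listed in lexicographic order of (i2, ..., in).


A multilinear Lie element is pinned by s1-initial words (s1 innermost).
Composite bracket: [[[s2, s1], [s5, s4]], s3]
Expanding via [a, b] = ab - ba: 16 signed words (2^4 = 16).
The s1-initial words carry the normal form:
  sign of s1s2s4s5s3 is +1, so it contributes +[[[[s1, s2], s4], s5], s3]
  sign of s1s2s5s4s3 is -1, so it contributes -[[[[s1, s2], s5], s4], s3]

[[[[s1, s2], s4], s5], s3] - [[[[s1, s2], s5], s4], s3]


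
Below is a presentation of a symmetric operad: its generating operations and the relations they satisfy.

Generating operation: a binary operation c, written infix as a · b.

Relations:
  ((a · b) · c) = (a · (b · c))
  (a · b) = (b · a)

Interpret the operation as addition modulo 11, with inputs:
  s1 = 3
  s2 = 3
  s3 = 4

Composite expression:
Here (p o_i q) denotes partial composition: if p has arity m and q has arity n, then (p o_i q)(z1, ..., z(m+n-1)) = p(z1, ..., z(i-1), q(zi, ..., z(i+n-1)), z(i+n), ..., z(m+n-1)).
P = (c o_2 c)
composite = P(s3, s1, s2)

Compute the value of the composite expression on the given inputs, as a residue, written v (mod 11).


10 (mod 11)

(s1 · s2) = 6
(s3 · (s1 · s2)) = 10


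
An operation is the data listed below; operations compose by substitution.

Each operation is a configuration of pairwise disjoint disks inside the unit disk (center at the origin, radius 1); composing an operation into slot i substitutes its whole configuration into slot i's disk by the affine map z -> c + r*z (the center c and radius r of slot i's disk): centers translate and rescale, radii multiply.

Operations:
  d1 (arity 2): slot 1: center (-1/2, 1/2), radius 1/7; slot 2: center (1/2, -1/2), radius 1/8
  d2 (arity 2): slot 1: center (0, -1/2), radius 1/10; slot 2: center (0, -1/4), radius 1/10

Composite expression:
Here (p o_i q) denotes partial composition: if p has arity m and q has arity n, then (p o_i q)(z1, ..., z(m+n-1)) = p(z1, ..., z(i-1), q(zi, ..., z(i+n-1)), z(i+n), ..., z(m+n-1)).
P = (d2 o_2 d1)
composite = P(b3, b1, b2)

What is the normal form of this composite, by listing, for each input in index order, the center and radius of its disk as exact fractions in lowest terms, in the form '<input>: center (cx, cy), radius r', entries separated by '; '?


Below d2, radii multiply path by path; the b-disk centers shift.
for b3, the 1-step affine chain lands on center (0, -1/2), radius 1/10
for b1, the 2-step affine chain lands on center (-1/20, -1/5), radius 1/70
for b2, the 2-step affine chain lands on center (1/20, -3/10), radius 1/80

b1: center (-1/20, -1/5), radius 1/70; b2: center (1/20, -3/10), radius 1/80; b3: center (0, -1/2), radius 1/10


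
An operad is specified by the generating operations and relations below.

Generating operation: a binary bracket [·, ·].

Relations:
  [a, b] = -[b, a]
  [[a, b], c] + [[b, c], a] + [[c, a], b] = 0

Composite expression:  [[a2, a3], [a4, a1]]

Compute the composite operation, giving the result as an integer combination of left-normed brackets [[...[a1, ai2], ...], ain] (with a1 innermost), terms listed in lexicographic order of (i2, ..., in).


[[[a1, a4], a2], a3] - [[[a1, a4], a3], a2]

Expand each bracket as ab - ba; the a1-initial words give the coefficients.
Composite bracket: [[a2, a3], [a4, a1]]
Each bracket splits as ab - ba, giving 8 signed words (2^3 = 8).
Collect the words opening with a1:
  sign of a1a4a2a3 is +1, so it contributes +[[[a1, a4], a2], a3]
  sign of a1a4a3a2 is -1, so it contributes -[[[a1, a4], a3], a2]


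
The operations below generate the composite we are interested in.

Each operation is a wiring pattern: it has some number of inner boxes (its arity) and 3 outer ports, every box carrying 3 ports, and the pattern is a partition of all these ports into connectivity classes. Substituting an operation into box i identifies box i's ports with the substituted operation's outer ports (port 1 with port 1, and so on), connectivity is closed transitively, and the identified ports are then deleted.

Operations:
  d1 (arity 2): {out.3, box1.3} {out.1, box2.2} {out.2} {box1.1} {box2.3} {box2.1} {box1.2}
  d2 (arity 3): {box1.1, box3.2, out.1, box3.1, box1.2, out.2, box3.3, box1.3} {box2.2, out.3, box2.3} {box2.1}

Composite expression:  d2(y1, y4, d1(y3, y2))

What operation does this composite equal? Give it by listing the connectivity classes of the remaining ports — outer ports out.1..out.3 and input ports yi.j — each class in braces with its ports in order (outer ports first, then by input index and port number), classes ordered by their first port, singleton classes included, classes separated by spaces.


{out.1, out.2, y1.1, y1.2, y1.3, y2.2, y3.3} {out.3, y4.2, y4.3} {y2.1} {y2.3} {y3.1} {y3.2} {y4.1}

Reachability decides: close wires over d2-identified ports.
d1 over (y3, y2) gives {out.1, y2.2} {out.2} {out.3, y3.3} {y2.1} {y2.3} {y3.1} {y3.2}, out.j being that stage's outer ports
d2 over (y1, y4, y3, y2) gives {out.1, out.2, y1.1, y1.2, y1.3, y2.2, y3.3} {out.3, y4.2, y4.3} {y2.1} {y2.3} {y3.1} {y3.2} {y4.1}, out.j being that stage's outer ports


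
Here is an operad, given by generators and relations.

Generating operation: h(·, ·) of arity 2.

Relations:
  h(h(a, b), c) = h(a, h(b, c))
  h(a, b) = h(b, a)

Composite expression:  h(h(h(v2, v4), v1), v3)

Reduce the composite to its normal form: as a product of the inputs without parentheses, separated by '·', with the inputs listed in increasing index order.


v1 · v2 · v3 · v4


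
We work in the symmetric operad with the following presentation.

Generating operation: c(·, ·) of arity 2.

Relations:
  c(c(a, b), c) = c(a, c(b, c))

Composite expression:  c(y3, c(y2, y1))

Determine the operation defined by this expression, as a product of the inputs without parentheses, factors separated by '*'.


y3 * y2 * y1

Key point: c is associative — brackets drop, the y-order remains.
c(y2, y1) spells out as y2 * y1
c(y3, c(y2, y1)) spells out as y3 * y2 * y1


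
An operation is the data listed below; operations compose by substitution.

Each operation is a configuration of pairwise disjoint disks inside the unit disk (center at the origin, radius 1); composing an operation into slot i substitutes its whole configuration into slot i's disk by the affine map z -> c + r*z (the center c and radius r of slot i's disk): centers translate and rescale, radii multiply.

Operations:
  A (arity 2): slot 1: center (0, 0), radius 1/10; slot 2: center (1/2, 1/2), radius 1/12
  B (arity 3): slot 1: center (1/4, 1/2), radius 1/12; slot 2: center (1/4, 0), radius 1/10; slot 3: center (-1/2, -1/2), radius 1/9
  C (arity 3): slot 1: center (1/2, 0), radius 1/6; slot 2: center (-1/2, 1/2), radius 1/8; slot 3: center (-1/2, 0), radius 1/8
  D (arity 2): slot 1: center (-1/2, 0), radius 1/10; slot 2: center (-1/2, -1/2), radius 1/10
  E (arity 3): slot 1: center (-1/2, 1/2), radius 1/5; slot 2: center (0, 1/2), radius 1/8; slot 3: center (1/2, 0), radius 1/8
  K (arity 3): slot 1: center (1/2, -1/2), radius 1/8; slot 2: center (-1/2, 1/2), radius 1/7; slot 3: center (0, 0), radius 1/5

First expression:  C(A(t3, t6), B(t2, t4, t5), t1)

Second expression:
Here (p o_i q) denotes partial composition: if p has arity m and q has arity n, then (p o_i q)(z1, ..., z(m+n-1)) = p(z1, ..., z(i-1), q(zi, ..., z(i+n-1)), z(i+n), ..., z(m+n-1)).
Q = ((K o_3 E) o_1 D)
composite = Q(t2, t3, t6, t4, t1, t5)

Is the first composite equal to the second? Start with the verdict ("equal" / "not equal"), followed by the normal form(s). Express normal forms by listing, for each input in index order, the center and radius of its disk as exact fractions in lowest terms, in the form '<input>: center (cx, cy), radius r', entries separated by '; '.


The first composite normalizes to t1: center (-1/2, 0), radius 1/8; t2: center (-15/32, 9/16), radius 1/96; t3: center (1/2, 0), radius 1/60; t4: center (-15/32, 1/2), radius 1/80; t5: center (-9/16, 7/16), radius 1/72; t6: center (7/12, 1/12), radius 1/72
The second composite normalizes to t1: center (0, 1/10), radius 1/40; t2: center (7/16, -1/2), radius 1/80; t3: center (7/16, -9/16), radius 1/80; t4: center (-1/10, 1/10), radius 1/25; t5: center (1/10, 0), radius 1/40; t6: center (-1/2, 1/2), radius 1/7
The normal forms differ: not equal.

not equal; first: t1: center (-1/2, 0), radius 1/8; t2: center (-15/32, 9/16), radius 1/96; t3: center (1/2, 0), radius 1/60; t4: center (-15/32, 1/2), radius 1/80; t5: center (-9/16, 7/16), radius 1/72; t6: center (7/12, 1/12), radius 1/72; second: t1: center (0, 1/10), radius 1/40; t2: center (7/16, -1/2), radius 1/80; t3: center (7/16, -9/16), radius 1/80; t4: center (-1/10, 1/10), radius 1/25; t5: center (1/10, 0), radius 1/40; t6: center (-1/2, 1/2), radius 1/7


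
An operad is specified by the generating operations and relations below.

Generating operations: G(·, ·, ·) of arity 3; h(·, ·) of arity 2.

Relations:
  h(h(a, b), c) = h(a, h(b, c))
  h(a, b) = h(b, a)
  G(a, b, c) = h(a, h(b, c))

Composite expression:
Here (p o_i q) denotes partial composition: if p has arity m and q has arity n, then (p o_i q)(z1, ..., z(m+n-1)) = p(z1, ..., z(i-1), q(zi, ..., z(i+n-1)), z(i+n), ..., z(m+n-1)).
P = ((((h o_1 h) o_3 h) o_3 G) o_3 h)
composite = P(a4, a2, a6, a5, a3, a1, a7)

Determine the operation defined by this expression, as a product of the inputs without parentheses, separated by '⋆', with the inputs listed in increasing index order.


a1 ⋆ a2 ⋆ a3 ⋆ a4 ⋆ a5 ⋆ a6 ⋆ a7

Reordering under h is free, so list the a-inputs canonically.
h(a4, a2) reduces to a4 ⋆ a2
h(a6, a5) reduces to a6 ⋆ a5
G(h(a6, a5), a3, a1) reduces to a6 ⋆ a5 ⋆ a3 ⋆ a1
h(G(h(a6, a5), a3, a1), a7) reduces to a6 ⋆ a5 ⋆ a3 ⋆ a1 ⋆ a7
h(h(a4, a2), h(G(h(a6, a5), a3, a1), a7)) reduces to a4 ⋆ a2 ⋆ a6 ⋆ a5 ⋆ a3 ⋆ a1 ⋆ a7
rearranged into index order: a1 ⋆ a2 ⋆ a3 ⋆ a4 ⋆ a5 ⋆ a6 ⋆ a7


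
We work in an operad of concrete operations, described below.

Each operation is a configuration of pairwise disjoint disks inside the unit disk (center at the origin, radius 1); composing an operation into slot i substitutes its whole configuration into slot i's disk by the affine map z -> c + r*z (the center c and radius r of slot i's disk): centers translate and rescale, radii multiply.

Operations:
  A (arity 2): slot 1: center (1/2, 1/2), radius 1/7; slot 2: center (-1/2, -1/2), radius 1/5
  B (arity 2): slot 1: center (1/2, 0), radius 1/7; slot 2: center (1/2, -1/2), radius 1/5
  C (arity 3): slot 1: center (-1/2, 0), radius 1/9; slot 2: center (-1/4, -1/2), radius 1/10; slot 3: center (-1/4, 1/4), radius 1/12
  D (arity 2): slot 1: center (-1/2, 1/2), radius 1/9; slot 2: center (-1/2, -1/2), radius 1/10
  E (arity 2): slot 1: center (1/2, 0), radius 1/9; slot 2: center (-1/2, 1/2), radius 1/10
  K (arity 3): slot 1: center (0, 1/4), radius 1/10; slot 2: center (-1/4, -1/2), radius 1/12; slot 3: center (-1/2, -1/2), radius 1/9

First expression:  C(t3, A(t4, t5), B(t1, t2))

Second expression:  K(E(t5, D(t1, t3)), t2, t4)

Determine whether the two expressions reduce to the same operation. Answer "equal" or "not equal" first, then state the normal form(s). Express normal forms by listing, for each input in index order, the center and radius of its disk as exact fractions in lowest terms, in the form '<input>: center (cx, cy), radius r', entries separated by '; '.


not equal — first t1: center (-5/24, 1/4), radius 1/84; t2: center (-5/24, 5/24), radius 1/60; t3: center (-1/2, 0), radius 1/9; t4: center (-1/5, -9/20), radius 1/70; t5: center (-3/10, -11/20), radius 1/50, second t1: center (-11/200, 61/200), radius 1/900; t2: center (-1/4, -1/2), radius 1/12; t3: center (-11/200, 59/200), radius 1/1000; t4: center (-1/2, -1/2), radius 1/9; t5: center (1/20, 1/4), radius 1/90

The first expression reduces to t1: center (-5/24, 1/4), radius 1/84; t2: center (-5/24, 5/24), radius 1/60; t3: center (-1/2, 0), radius 1/9; t4: center (-1/5, -9/20), radius 1/70; t5: center (-3/10, -11/20), radius 1/50
The second expression reduces to t1: center (-11/200, 61/200), radius 1/900; t2: center (-1/4, -1/2), radius 1/12; t3: center (-11/200, 59/200), radius 1/1000; t4: center (-1/2, -1/2), radius 1/9; t5: center (1/20, 1/4), radius 1/90
They disagree, so not equal.


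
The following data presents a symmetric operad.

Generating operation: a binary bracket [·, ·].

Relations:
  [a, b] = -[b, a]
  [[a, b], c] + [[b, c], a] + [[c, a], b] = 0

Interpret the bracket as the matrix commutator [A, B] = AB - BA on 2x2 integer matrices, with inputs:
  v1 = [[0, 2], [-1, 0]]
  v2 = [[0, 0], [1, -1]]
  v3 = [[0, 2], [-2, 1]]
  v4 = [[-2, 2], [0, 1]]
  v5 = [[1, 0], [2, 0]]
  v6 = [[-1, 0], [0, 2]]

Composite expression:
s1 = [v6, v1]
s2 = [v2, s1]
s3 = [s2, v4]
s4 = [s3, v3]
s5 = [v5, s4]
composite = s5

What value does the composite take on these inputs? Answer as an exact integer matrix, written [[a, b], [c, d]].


[[36, -18], [39, -36]]


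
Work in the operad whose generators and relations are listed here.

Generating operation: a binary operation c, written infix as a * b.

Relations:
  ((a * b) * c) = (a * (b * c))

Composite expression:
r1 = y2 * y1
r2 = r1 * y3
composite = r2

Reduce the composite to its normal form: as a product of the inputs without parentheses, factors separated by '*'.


Key point: c is associative — brackets drop, the y-order remains.
(y2 * y1) reduces to y2 * y1
((y2 * y1) * y3) reduces to y2 * y1 * y3

y2 * y1 * y3


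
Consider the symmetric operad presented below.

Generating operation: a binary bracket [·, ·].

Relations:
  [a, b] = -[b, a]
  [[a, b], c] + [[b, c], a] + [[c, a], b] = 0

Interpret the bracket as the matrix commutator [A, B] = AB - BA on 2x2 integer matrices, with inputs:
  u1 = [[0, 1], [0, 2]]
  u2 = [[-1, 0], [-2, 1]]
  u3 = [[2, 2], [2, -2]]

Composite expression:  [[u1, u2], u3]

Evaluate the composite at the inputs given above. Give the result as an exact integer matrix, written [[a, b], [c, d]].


[[12, -16], [-8, -12]]

[u1, u2] = [[-2, 2], [-4, 2]]
[[u1, u2], u3] = [[12, -16], [-8, -12]]


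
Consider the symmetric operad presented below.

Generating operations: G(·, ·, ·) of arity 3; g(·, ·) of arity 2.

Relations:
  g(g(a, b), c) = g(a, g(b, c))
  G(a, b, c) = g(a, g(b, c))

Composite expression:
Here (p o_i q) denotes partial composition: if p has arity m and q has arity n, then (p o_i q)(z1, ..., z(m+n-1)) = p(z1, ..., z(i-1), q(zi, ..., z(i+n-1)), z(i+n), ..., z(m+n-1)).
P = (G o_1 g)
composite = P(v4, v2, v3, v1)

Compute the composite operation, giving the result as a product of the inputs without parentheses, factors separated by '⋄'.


v4 ⋄ v2 ⋄ v3 ⋄ v1

Every regrouping of G is equal, so read the v-inputs in written order.
g(v4, v2) unparenthesizes to v4 ⋄ v2
G(g(v4, v2), v3, v1) unparenthesizes to v4 ⋄ v2 ⋄ v3 ⋄ v1


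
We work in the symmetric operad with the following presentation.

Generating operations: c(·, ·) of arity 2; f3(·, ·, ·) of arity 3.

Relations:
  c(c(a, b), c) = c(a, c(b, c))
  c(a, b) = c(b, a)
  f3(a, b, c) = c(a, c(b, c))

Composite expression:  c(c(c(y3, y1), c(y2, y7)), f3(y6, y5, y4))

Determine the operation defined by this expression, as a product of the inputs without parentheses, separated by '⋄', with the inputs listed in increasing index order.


With c associative and commutative, the y-input set is all that matters.
c(y3, y1) flattens to y3 ⋄ y1
c(y2, y7) flattens to y2 ⋄ y7
c(c(y3, y1), c(y2, y7)) flattens to y3 ⋄ y1 ⋄ y2 ⋄ y7
f3(y6, y5, y4) flattens to y6 ⋄ y5 ⋄ y4
c(c(c(y3, y1), c(y2, y7)), f3(y6, y5, y4)) flattens to y3 ⋄ y1 ⋄ y2 ⋄ y7 ⋄ y6 ⋄ y5 ⋄ y4
the factors in increasing index order: y1 ⋄ y2 ⋄ y3 ⋄ y4 ⋄ y5 ⋄ y6 ⋄ y7

y1 ⋄ y2 ⋄ y3 ⋄ y4 ⋄ y5 ⋄ y6 ⋄ y7


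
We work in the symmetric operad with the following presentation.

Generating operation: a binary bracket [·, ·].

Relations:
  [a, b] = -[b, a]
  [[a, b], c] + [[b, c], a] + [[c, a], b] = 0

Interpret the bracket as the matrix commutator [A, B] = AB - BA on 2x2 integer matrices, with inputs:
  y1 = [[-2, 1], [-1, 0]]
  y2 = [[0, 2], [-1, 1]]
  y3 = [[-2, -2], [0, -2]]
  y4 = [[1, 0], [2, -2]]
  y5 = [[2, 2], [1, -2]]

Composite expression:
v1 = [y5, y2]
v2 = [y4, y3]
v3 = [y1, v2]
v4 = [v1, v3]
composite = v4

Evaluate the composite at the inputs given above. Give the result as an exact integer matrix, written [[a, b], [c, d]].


[[-92, 88], [-100, 92]]


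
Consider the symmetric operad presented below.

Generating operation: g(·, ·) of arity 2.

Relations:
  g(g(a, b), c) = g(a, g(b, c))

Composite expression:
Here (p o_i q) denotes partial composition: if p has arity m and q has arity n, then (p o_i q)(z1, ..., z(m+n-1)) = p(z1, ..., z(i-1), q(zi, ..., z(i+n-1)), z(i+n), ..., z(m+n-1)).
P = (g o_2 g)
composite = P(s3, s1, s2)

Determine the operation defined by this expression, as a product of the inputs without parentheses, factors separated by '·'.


s3 · s1 · s2

Under associativity of g, the answer is the s's in reading order.
g(s1, s2) reduces to s1 · s2
g(s3, g(s1, s2)) reduces to s3 · s1 · s2


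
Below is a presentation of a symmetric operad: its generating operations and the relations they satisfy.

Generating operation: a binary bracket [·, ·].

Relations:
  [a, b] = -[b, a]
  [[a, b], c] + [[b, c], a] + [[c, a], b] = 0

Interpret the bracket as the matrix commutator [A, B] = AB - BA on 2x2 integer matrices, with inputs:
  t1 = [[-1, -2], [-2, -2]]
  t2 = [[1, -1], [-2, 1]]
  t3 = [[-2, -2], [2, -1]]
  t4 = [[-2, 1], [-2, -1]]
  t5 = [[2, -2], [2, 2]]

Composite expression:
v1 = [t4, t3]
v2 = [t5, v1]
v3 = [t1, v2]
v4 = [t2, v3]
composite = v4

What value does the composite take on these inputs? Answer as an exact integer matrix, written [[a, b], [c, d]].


[t4, t3] = [[-2, 3], [4, 2]]
[t5, [t4, t3]] = [[-14, -8], [-8, 14]]
[t1, [t5, [t4, t3]]] = [[0, -64], [64, 0]]
[t2, [t1, [t5, [t4, t3]]]] = [[-192, 0], [0, 192]]

[[-192, 0], [0, 192]]


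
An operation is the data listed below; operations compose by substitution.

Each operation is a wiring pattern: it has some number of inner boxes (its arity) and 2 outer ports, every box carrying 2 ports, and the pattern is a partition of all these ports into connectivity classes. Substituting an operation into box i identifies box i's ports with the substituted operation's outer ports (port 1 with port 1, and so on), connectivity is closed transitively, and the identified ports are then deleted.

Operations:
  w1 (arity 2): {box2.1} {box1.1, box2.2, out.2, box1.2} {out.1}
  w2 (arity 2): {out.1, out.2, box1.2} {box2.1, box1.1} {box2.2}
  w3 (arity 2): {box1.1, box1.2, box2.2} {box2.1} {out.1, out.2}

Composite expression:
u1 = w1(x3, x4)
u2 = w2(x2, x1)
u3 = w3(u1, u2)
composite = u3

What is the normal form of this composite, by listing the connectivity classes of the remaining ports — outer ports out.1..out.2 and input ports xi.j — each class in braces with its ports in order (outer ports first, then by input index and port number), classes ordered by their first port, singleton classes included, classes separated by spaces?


{out.1, out.2} {x1.1, x2.1} {x1.2} {x2.2, x3.1, x3.2, x4.2} {x4.1}

Two ports join when wires chain via w3-identified ports.
after w1, the pattern on (x3, x4) reads {out.1} {out.2, x3.1, x3.2, x4.2} {x4.1} (out.j = its outer ports)
after w2, the pattern on (x2, x1) reads {out.1, out.2, x2.2} {x1.1, x2.1} {x1.2} (out.j = its outer ports)
after w3, the pattern on (x3, x4, x2, x1) reads {out.1, out.2} {x1.1, x2.1} {x1.2} {x2.2, x3.1, x3.2, x4.2} {x4.1} (out.j = its outer ports)


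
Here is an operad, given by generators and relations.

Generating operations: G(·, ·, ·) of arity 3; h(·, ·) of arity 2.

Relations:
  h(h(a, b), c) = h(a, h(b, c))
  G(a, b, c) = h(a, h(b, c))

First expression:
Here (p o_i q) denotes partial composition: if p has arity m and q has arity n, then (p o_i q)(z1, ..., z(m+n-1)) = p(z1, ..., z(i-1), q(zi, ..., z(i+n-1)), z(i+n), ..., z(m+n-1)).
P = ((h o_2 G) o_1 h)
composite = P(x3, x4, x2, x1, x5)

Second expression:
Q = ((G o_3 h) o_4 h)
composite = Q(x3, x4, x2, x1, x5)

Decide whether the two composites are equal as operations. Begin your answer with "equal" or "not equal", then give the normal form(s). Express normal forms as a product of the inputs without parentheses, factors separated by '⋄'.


equal; both compose to x3 ⋄ x4 ⋄ x2 ⋄ x1 ⋄ x5

In normal form, the first expression is x3 ⋄ x4 ⋄ x2 ⋄ x1 ⋄ x5
In normal form, the second expression is x3 ⋄ x4 ⋄ x2 ⋄ x1 ⋄ x5
The normal forms match — equal.


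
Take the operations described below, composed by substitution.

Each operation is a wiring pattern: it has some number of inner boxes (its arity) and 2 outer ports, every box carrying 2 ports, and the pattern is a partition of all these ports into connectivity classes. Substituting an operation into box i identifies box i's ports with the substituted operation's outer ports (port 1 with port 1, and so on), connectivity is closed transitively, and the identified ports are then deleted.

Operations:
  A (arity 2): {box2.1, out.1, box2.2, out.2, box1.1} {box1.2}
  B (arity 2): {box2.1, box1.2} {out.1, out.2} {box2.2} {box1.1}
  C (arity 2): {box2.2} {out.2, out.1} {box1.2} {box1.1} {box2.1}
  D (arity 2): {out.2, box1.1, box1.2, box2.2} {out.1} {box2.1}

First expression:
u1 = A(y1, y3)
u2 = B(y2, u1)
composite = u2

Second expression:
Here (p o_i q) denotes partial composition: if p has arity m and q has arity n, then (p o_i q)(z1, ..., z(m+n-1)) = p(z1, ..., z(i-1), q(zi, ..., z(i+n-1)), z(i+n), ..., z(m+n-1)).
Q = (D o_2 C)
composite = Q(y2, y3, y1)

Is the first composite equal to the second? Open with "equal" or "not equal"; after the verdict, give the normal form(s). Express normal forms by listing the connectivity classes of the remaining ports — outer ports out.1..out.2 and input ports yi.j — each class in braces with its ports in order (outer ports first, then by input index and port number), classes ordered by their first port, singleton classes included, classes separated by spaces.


not equal; the first gives {out.1, out.2} {y1.1, y2.2, y3.1, y3.2} {y1.2} {y2.1} and the second {out.1} {out.2, y2.1, y2.2} {y1.1} {y1.2} {y3.1} {y3.2}

The first composite normalizes to {out.1, out.2} {y1.1, y2.2, y3.1, y3.2} {y1.2} {y2.1}
The second composite normalizes to {out.1} {out.2, y2.1, y2.2} {y1.1} {y1.2} {y3.1} {y3.2}
Different reductions; not equal.


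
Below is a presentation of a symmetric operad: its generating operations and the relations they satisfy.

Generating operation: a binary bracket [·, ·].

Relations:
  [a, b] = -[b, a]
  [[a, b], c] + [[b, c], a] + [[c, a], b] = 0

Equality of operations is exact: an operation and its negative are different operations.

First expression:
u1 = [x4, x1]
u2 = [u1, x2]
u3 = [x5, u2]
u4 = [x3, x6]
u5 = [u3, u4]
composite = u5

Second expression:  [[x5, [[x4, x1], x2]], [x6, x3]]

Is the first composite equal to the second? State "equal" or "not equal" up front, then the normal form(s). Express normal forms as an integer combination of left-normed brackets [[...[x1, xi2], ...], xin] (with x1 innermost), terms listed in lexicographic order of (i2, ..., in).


not equal; the first gives [[[[[x1, x4], x2], x5], x3], x6] - [[[[[x1, x4], x2], x5], x6], x3] and the second -[[[[[x1, x4], x2], x5], x3], x6] + [[[[[x1, x4], x2], x5], x6], x3]

The first composite normalizes to [[[[[x1, x4], x2], x5], x3], x6] - [[[[[x1, x4], x2], x5], x6], x3]
The second composite normalizes to -[[[[[x1, x4], x2], x5], x3], x6] + [[[[[x1, x4], x2], x5], x6], x3]
Different reductions; not equal.


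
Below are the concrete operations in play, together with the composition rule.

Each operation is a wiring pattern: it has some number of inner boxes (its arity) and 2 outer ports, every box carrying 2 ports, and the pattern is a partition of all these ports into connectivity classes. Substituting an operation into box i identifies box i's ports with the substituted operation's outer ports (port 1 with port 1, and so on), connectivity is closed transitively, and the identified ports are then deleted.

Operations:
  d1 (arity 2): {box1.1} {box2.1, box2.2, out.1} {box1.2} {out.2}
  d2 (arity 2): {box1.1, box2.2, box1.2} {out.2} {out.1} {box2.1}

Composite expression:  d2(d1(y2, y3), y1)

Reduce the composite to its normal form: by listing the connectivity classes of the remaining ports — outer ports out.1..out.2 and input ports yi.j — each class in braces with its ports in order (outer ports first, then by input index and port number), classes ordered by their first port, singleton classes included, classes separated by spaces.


{out.1} {out.2} {y1.1} {y1.2, y3.1, y3.2} {y2.1} {y2.2}

Connectivity passes through glued d2-boundaries; trace each wire chain.
after d1, the pattern on (y2, y3) reads {out.1, y3.1, y3.2} {out.2} {y2.1} {y2.2} (out.j = its outer ports)
after d2, the pattern on (y2, y3, y1) reads {out.1} {out.2} {y1.1} {y1.2, y3.1, y3.2} {y2.1} {y2.2} (out.j = its outer ports)


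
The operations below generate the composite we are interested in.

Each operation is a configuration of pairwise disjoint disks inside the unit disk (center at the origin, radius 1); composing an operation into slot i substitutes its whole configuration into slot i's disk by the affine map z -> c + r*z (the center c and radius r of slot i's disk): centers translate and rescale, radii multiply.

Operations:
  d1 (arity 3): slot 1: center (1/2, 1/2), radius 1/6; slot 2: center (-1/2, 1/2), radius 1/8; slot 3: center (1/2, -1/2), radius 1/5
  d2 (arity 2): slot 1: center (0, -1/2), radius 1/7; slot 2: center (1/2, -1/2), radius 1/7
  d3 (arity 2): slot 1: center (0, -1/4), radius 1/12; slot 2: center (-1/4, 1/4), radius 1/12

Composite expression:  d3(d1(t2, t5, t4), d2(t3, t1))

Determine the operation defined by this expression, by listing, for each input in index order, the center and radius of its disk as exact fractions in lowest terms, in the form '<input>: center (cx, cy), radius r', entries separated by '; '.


t1: center (-5/24, 5/24), radius 1/84; t2: center (1/24, -5/24), radius 1/72; t3: center (-1/4, 5/24), radius 1/84; t4: center (1/24, -7/24), radius 1/60; t5: center (-1/24, -5/24), radius 1/96

Below d3, radii multiply path by path; the t-disk centers shift.
t2 passes through 2 substitutions, ending at center (1/24, -5/24), radius 1/72
t5 passes through 2 substitutions, ending at center (-1/24, -5/24), radius 1/96
t4 passes through 2 substitutions, ending at center (1/24, -7/24), radius 1/60
t3 passes through 2 substitutions, ending at center (-1/4, 5/24), radius 1/84
t1 passes through 2 substitutions, ending at center (-5/24, 5/24), radius 1/84


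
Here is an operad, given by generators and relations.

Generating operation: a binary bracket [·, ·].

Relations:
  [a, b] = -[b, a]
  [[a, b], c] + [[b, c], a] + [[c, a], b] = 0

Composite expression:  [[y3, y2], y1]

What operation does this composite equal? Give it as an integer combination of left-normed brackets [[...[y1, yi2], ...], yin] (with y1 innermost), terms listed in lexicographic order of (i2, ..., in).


[[y1, y2], y3] - [[y1, y3], y2]

Left-normed coefficients sit on the y1-initial expansion words.
Composite bracket: [[y3, y2], y1]
Each bracket splits as ab - ba, giving 4 signed words (2^2 = 4).
Only words starting with y1 matter:
  sign of y1y2y3 is +1, so it contributes +[[y1, y2], y3]
  sign of y1y3y2 is -1, so it contributes -[[y1, y3], y2]


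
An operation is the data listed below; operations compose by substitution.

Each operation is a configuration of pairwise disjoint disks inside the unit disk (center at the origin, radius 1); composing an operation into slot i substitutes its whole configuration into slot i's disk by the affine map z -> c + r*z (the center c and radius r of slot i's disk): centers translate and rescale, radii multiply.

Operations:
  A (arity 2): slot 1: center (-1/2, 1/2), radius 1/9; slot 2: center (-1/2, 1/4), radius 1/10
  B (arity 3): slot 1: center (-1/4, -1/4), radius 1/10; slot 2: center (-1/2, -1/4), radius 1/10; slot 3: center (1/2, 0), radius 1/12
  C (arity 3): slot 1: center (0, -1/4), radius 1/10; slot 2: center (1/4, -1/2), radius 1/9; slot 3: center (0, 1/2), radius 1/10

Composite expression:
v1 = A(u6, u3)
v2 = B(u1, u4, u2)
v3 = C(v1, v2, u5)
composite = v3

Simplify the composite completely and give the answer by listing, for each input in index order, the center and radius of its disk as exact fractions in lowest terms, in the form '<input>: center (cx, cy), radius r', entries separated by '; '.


u1: center (2/9, -19/36), radius 1/90; u2: center (11/36, -1/2), radius 1/108; u3: center (-1/20, -9/40), radius 1/100; u4: center (7/36, -19/36), radius 1/90; u5: center (0, 1/2), radius 1/10; u6: center (-1/20, -1/5), radius 1/90

Below C, radii multiply path by path; the u-disk centers shift.
input u6: applying the 2 nested substitutions gives center (-1/20, -1/5), radius 1/90
input u3: applying the 2 nested substitutions gives center (-1/20, -9/40), radius 1/100
input u1: applying the 2 nested substitutions gives center (2/9, -19/36), radius 1/90
input u4: applying the 2 nested substitutions gives center (7/36, -19/36), radius 1/90
input u2: applying the 2 nested substitutions gives center (11/36, -1/2), radius 1/108
input u5: applying the 1 nested substitution gives center (0, 1/2), radius 1/10


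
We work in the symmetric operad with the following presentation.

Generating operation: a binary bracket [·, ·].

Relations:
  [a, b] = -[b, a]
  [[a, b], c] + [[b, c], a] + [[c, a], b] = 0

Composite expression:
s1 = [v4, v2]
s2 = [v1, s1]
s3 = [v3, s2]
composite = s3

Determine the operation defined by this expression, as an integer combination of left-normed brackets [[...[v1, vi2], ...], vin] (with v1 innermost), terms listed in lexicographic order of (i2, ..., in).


A multilinear Lie element is pinned by v1-initial words (v1 innermost).
Composite bracket: [v3, [v1, [v4, v2]]]
The bracket unfolds into 8 signed words via [a, b] = ab - ba (2^3 = 8).
Words beginning with v1 determine it all:
  word v1v2v4v3 has sign +1, contributing +[[[v1, v2], v4], v3]
  word v1v4v2v3 has sign -1, contributing -[[[v1, v4], v2], v3]

[[[v1, v2], v4], v3] - [[[v1, v4], v2], v3]


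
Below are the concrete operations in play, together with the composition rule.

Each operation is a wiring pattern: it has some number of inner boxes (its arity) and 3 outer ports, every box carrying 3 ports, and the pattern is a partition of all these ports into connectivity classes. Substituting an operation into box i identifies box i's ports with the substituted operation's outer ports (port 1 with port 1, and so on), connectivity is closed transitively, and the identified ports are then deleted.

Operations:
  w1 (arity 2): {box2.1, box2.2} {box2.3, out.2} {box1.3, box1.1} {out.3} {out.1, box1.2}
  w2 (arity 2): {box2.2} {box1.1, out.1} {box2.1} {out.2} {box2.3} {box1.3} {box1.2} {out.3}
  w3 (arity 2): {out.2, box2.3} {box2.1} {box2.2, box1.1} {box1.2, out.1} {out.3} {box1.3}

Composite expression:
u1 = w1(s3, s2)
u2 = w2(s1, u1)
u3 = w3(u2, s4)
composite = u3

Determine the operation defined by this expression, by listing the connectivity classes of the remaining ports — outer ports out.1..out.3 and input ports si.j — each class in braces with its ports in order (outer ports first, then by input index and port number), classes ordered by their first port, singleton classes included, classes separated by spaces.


Substituting into w3 glues patterns; closure does the rest.
after w1, the pattern on (s3, s2) reads {out.1, s3.2} {out.2, s2.3} {out.3} {s2.1, s2.2} {s3.1, s3.3} (out.j = its outer ports)
after w2, the pattern on (s1, s3, s2) reads {out.1, s1.1} {out.2} {out.3} {s1.2} {s1.3} {s2.1, s2.2} {s2.3} {s3.1, s3.3} {s3.2} (out.j = its outer ports)
after w3, the pattern on (s1, s3, s2, s4) reads {out.1} {out.2, s4.3} {out.3} {s1.1, s4.2} {s1.2} {s1.3} {s2.1, s2.2} {s2.3} {s3.1, s3.3} {s3.2} {s4.1} (out.j = its outer ports)

{out.1} {out.2, s4.3} {out.3} {s1.1, s4.2} {s1.2} {s1.3} {s2.1, s2.2} {s2.3} {s3.1, s3.3} {s3.2} {s4.1}


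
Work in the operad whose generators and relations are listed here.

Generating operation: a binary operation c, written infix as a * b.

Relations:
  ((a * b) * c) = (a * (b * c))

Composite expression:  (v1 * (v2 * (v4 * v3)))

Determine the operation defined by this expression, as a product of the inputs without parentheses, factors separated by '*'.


v1 * v2 * v4 * v3

Every regrouping of c is equal, so read the v-inputs in written order.
(v4 * v3) linearizes to v4 * v3
(v2 * (v4 * v3)) linearizes to v2 * v4 * v3
(v1 * (v2 * (v4 * v3))) linearizes to v1 * v2 * v4 * v3


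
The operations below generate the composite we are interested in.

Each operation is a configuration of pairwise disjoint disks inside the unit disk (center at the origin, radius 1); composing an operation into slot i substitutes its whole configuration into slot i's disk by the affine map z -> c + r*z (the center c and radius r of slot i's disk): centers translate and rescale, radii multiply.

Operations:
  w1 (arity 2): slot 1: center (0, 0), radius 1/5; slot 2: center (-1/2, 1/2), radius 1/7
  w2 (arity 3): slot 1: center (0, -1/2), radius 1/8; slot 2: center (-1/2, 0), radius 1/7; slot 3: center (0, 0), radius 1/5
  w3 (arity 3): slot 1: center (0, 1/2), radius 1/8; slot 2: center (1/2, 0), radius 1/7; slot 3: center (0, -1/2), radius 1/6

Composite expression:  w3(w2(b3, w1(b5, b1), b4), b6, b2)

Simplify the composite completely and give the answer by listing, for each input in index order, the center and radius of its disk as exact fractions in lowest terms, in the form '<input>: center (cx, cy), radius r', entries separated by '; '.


Follow each b-input down from w3: c' goes to c + r*c', radius to r*r'.
tracing b3 down its 2-map path: center (0, 7/16), radius 1/64
tracing b5 down its 3-map path: center (-1/16, 1/2), radius 1/280
tracing b1 down its 3-map path: center (-1/14, 57/112), radius 1/392
tracing b4 down its 2-map path: center (0, 1/2), radius 1/40
tracing b6 down its 1-map path: center (1/2, 0), radius 1/7
tracing b2 down its 1-map path: center (0, -1/2), radius 1/6

b1: center (-1/14, 57/112), radius 1/392; b2: center (0, -1/2), radius 1/6; b3: center (0, 7/16), radius 1/64; b4: center (0, 1/2), radius 1/40; b5: center (-1/16, 1/2), radius 1/280; b6: center (1/2, 0), radius 1/7


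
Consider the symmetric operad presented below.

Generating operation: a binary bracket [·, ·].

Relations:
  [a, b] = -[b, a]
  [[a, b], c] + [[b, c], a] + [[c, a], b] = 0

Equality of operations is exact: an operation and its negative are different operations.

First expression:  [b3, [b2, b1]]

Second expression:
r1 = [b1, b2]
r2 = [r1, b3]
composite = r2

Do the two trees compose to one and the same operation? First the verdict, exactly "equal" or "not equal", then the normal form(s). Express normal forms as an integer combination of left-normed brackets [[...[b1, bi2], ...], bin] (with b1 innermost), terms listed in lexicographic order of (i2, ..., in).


The first expression reduces to [[b1, b2], b3]
The second expression reduces to [[b1, b2], b3]
The forms coincide; equal.

equal — both sides give [[b1, b2], b3]


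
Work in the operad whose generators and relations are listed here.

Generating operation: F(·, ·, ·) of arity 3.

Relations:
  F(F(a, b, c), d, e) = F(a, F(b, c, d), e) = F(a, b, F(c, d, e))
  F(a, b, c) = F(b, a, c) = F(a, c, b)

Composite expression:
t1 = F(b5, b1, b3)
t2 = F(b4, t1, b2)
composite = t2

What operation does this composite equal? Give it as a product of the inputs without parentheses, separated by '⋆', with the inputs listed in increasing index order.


Any arrangement under F is one operation, so sort the b-inputs.
F(b5, b1, b3) unparenthesizes to b5 ⋆ b1 ⋆ b3
F(b4, F(b5, b1, b3), b2) unparenthesizes to b4 ⋆ b5 ⋆ b1 ⋆ b3 ⋆ b2
rearranged into index order: b1 ⋆ b2 ⋆ b3 ⋆ b4 ⋆ b5

b1 ⋆ b2 ⋆ b3 ⋆ b4 ⋆ b5


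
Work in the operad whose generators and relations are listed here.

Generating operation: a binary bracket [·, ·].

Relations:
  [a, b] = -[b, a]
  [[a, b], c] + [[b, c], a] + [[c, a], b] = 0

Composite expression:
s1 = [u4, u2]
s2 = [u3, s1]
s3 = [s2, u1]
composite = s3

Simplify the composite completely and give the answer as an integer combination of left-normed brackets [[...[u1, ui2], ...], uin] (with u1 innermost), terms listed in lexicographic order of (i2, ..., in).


Antisymmetry and Jacobi reduce to u1-anchored left-normed brackets.
Composite bracket: [[u3, [u4, u2]], u1]
Each bracket splits as ab - ba, giving 8 signed words (2^3 = 8).
Collect the words opening with u1:
  sign of u1u2u4u3 is -1, so it contributes -[[[u1, u2], u4], u3]
  sign of u1u3u2u4 is +1, so it contributes +[[[u1, u3], u2], u4]
  sign of u1u3u4u2 is -1, so it contributes -[[[u1, u3], u4], u2]
  sign of u1u4u2u3 is +1, so it contributes +[[[u1, u4], u2], u3]

-[[[u1, u2], u4], u3] + [[[u1, u3], u2], u4] - [[[u1, u3], u4], u2] + [[[u1, u4], u2], u3]
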